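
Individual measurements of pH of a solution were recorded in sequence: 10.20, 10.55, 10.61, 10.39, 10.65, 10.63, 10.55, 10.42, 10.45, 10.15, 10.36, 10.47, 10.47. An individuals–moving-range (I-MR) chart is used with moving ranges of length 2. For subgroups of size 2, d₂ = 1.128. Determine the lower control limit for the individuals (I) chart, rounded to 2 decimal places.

10.06

X̄ = (10.20 + 10.55 + 10.61 + 10.39 + 10.65 + 10.63 + 10.55 + 10.42 + 10.45 + 10.15 + 10.36 + 10.47 + 10.47) / 13 = 10.4538
Moving ranges: 0.35, 0.06, 0.22, 0.26, 0.02, 0.08, 0.13, 0.03, 0.30, 0.21, 0.11, 0.00; M̄R̄ = 1.7700 / 12 = 0.1475
LCL = X̄ − 3·M̄R̄/d₂ = 10.4538 − 3 × 0.1475 / 1.128 = 10.0616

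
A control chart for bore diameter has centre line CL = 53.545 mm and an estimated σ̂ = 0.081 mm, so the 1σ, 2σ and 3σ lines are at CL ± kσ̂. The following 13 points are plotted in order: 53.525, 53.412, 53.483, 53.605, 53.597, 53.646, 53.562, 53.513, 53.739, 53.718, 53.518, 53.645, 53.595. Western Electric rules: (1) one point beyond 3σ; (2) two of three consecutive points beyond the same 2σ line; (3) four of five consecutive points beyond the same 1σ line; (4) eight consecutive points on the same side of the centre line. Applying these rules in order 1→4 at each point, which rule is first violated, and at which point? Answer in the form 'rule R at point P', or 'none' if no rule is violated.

rule 2 at point 10

Zone of each point (C = within 1σ̂, B = 1σ̂–2σ̂, A = 2σ̂–3σ̂, * = beyond 3σ̂; sign = side of CL): 1:-C, 2:-B, 3:-C, 4:+C, 5:+C, 6:+B, 7:+C, 8:-C, 9:+A, 10:+A, 11:-C, 12:+B, 13:+C
Rule 2 (two of three consecutive points beyond the same 2σ limit) is satisfied at point 10.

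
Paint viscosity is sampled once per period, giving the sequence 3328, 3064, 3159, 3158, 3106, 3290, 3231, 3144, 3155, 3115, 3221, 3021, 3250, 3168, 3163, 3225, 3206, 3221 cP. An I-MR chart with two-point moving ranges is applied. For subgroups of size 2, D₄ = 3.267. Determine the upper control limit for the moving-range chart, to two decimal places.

290.38

Moving ranges: 264, 95, 1, 52, 184, 59, 87, 11, 40, 106, 200, 229, 82, 5, 62, 19, 15; M̄R̄ = 1511.0000 / 17 = 88.8824
UCL_MR = D₄·M̄R̄ = 3.267 × 88.8824 = 290.3786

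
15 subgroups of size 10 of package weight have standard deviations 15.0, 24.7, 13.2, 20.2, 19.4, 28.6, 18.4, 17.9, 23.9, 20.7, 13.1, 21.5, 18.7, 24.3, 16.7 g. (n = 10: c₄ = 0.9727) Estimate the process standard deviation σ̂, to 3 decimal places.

20.308

s̄ = (15.0 + 24.7 + 13.2 + 20.2 + 19.4 + 28.6 + 18.4 + 17.9 + 23.9 + 20.7 + 13.1 + 21.5 + 18.7 + 24.3 + 16.7) / 15 = 19.7533
σ̂ = s̄ / c₄ = 19.7533 / 0.9727 = 20.3077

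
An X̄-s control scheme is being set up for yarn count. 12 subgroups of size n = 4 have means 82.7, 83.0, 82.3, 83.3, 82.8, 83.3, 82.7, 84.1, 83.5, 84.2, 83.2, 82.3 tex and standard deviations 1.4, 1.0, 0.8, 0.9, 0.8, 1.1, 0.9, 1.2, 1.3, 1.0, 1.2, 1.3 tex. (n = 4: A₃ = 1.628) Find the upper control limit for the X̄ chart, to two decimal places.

X̄̄ = (82.7 + 83.0 + 82.3 + 83.3 + 82.8 + 83.3 + 82.7 + 84.1 + 83.5 + 84.2 + 83.2 + 82.3) / 12 = 83.1167
s̄ = (1.4 + 1.0 + 0.8 + 0.9 + 0.8 + 1.1 + 0.9 + 1.2 + 1.3 + 1.0 + 1.2 + 1.3) / 12 = 1.0750
UCL = X̄̄ + A₃·s̄ = 83.1167 + 1.628 × 1.0750 = 84.8668

84.87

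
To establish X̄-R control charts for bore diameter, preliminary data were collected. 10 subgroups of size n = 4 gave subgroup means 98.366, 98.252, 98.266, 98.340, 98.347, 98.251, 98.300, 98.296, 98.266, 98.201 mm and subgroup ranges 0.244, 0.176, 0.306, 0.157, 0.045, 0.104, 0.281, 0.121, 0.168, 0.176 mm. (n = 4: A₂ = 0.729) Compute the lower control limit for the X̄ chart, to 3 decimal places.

X̄̄ = (98.366 + 98.252 + 98.266 + 98.340 + 98.347 + 98.251 + 98.300 + 98.296 + 98.266 + 98.201) / 10 = 982.8850 / 10 = 98.2885
R̄ = (0.244 + 0.176 + 0.306 + 0.157 + 0.045 + 0.104 + 0.281 + 0.121 + 0.168 + 0.176) / 10 = 1.7780 / 10 = 0.1778
LCL = X̄̄ − A₂·R̄ = 98.2885 − 0.729 × 0.1778 = 98.1589

98.159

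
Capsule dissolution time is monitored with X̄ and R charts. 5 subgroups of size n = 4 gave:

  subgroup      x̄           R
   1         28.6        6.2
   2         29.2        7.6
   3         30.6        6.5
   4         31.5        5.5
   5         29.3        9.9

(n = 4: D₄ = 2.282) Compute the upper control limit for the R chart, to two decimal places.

16.29

R̄ = (6.2 + 7.6 + 6.5 + 5.5 + 9.9) / 5 = 35.7000 / 5 = 7.1400
UCL_R = D₄·R̄ = 2.282 × 7.1400 = 16.2935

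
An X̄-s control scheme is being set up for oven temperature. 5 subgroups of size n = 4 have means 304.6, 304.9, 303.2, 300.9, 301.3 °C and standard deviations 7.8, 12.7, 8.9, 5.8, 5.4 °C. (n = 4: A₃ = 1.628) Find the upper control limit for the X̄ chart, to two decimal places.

316.20

X̄̄ = (304.6 + 304.9 + 303.2 + 300.9 + 301.3) / 5 = 302.9800
s̄ = (7.8 + 12.7 + 8.9 + 5.8 + 5.4) / 5 = 8.1200
UCL = X̄̄ + A₃·s̄ = 302.9800 + 1.628 × 8.1200 = 316.1994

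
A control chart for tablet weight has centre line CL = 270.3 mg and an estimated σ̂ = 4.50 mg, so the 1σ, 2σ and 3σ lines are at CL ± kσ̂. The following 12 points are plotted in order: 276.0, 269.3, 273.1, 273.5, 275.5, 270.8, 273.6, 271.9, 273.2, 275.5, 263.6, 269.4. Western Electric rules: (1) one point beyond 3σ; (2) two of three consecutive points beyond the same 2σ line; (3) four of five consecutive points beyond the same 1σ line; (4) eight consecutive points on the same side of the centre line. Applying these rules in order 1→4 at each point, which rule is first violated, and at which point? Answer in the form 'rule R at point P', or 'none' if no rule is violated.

Zone of each point (C = within 1σ̂, B = 1σ̂–2σ̂, A = 2σ̂–3σ̂, * = beyond 3σ̂; sign = side of CL): 1:+B, 2:-C, 3:+C, 4:+C, 5:+B, 6:+C, 7:+C, 8:+C, 9:+C, 10:+B, 11:-B, 12:-C
Rule 4 (eight consecutive points on the same side of the centre line) is satisfied at point 10.

rule 4 at point 10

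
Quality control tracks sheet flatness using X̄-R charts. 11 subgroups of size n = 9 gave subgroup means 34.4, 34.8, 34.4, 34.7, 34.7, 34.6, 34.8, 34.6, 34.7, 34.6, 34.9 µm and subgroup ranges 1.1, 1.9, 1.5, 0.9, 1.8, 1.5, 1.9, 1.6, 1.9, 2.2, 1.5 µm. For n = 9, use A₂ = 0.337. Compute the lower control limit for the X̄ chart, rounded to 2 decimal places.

X̄̄ = (34.4 + 34.8 + 34.4 + 34.7 + 34.7 + 34.6 + 34.8 + 34.6 + 34.7 + 34.6 + 34.9) / 11 = 381.2000 / 11 = 34.6545
R̄ = (1.1 + 1.9 + 1.5 + 0.9 + 1.8 + 1.5 + 1.9 + 1.6 + 1.9 + 2.2 + 1.5) / 11 = 17.8000 / 11 = 1.6182
LCL = X̄̄ − A₂·R̄ = 34.6545 − 0.337 × 1.6182 = 34.1092

34.11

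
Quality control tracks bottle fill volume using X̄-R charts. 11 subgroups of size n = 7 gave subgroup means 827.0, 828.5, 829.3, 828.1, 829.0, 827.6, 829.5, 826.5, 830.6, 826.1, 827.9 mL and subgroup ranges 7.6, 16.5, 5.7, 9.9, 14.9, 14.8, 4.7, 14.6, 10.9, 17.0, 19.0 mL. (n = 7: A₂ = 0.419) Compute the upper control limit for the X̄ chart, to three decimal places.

X̄̄ = (827.0 + 828.5 + 829.3 + 828.1 + 829.0 + 827.6 + 829.5 + 826.5 + 830.6 + 826.1 + 827.9) / 11 = 9110.1000 / 11 = 828.1909
R̄ = (7.6 + 16.5 + 5.7 + 9.9 + 14.9 + 14.8 + 4.7 + 14.6 + 10.9 + 17.0 + 19.0) / 11 = 135.6000 / 11 = 12.3273
UCL = X̄̄ + A₂·R̄ = 828.1909 + 0.419 × 12.3273 = 833.3560

833.356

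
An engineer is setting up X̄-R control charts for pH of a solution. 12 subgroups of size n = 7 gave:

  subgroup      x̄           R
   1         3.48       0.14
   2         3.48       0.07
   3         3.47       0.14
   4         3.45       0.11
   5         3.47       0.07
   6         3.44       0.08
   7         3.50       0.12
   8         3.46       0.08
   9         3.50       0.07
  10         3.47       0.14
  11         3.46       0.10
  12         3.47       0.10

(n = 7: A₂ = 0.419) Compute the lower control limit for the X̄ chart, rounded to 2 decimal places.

X̄̄ = (3.48 + 3.48 + 3.47 + 3.45 + 3.47 + 3.44 + 3.50 + 3.46 + 3.50 + 3.47 + 3.46 + 3.47) / 12 = 41.6500 / 12 = 3.4708
R̄ = (0.14 + 0.07 + 0.14 + 0.11 + 0.07 + 0.08 + 0.12 + 0.08 + 0.07 + 0.14 + 0.10 + 0.10) / 12 = 1.2200 / 12 = 0.1017
LCL = X̄̄ − A₂·R̄ = 3.4708 − 0.419 × 0.1017 = 3.4282

3.43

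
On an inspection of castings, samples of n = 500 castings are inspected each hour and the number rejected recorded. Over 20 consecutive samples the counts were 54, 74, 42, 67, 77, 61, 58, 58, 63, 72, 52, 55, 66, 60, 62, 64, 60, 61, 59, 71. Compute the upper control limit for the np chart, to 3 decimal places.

83.878

p̄ = Σdᵢ / (k·n) = 1236 / (20 × 500) = 0.12360
UCL = np̄ + 3·√(np̄(1−p̄)) = 61.8000 + 3 × √(61.8000×0.87640) = 61.8000 + 3 × 7.3595 = 83.8784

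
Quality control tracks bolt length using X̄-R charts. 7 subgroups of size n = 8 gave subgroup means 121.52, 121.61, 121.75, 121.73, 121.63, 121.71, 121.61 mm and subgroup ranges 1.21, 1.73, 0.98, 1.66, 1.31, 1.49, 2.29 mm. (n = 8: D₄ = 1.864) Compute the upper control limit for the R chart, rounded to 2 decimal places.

2.84

R̄ = (1.21 + 1.73 + 0.98 + 1.66 + 1.31 + 1.49 + 2.29) / 7 = 10.6700 / 7 = 1.5243
UCL_R = D₄·R̄ = 1.864 × 1.5243 = 2.8413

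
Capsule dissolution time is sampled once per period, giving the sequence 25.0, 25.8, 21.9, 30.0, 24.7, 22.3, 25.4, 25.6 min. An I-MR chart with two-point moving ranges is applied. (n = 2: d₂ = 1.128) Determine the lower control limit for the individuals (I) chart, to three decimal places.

16.045

X̄ = (25.0 + 25.8 + 21.9 + 30.0 + 24.7 + 22.3 + 25.4 + 25.6) / 8 = 25.0875
Moving ranges: 0.8, 3.9, 8.1, 5.3, 2.4, 3.1, 0.2; M̄R̄ = 23.8000 / 7 = 3.4000
LCL = X̄ − 3·M̄R̄/d₂ = 25.0875 − 3 × 3.4000 / 1.128 = 16.0449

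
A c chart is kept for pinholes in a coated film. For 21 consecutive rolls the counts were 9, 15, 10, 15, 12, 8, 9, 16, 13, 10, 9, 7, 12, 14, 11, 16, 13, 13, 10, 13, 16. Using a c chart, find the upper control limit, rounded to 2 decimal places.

c̄ = (9 + 15 + 10 + 15 + 12 + 8 + 9 + 16 + 13 + 10 + 9 + 7 + 12 + 14 + 11 + 16 + 13 + 13 + 10 + 13 + 16) / 21 = 251 / 21 = 11.9524
UCL = c̄ + 3√c̄ = 11.9524 + 3 × √11.9524 = 11.9524 + 3 × 3.4572 = 22.3240

22.32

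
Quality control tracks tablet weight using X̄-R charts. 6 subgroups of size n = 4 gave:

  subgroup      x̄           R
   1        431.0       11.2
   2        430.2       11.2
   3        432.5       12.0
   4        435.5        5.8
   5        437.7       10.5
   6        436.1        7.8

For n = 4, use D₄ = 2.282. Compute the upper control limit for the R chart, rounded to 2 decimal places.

22.25

R̄ = (11.2 + 11.2 + 12.0 + 5.8 + 10.5 + 7.8) / 6 = 58.5000 / 6 = 9.7500
UCL_R = D₄·R̄ = 2.282 × 9.7500 = 22.2495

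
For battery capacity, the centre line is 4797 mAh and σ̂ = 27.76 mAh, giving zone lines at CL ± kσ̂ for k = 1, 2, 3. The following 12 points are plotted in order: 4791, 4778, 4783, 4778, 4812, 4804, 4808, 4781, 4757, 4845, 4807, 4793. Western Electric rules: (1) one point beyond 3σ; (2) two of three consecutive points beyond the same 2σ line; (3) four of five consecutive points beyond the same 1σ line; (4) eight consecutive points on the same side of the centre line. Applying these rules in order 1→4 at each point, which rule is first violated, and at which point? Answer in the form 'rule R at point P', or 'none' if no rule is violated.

Zone of each point (C = within 1σ̂, B = 1σ̂–2σ̂, A = 2σ̂–3σ̂, * = beyond 3σ̂; sign = side of CL): 1:-C, 2:-C, 3:-C, 4:-C, 5:+C, 6:+C, 7:+C, 8:-C, 9:-B, 10:+B, 11:+C, 12:-C
No rule fires across all 12 points.

none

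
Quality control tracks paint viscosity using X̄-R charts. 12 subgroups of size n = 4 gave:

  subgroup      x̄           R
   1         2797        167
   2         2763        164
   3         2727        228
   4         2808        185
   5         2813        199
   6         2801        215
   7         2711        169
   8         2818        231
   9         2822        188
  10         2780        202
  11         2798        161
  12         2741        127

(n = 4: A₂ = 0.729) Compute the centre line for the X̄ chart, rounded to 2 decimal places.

2781.58

X̄̄ = (2797 + 2763 + 2727 + 2808 + 2813 + 2801 + 2711 + 2818 + 2822 + 2780 + 2798 + 2741) / 12 = 33379.0000 / 12 = 2781.5833
CL = X̄̄ = 2781.5833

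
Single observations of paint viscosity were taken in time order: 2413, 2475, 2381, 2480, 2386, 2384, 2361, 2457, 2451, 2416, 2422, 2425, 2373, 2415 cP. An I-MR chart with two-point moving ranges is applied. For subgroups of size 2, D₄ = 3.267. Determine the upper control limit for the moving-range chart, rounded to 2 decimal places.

Moving ranges: 62, 94, 99, 94, 2, 23, 96, 6, 35, 6, 3, 52, 42; M̄R̄ = 614.0000 / 13 = 47.2308
UCL_MR = D₄·M̄R̄ = 3.267 × 47.2308 = 154.3029

154.30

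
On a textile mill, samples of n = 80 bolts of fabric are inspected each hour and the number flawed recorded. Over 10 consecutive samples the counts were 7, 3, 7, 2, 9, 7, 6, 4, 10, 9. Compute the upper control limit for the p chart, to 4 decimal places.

0.1710

p̄ = Σdᵢ / (k·n) = 64 / (10 × 80) = 0.08000
UCL = p̄ + 3·√(p̄(1−p̄)/n) = 0.08000 + 3 × √(0.08000×0.92000/80) = 0.08000 + 3 × 0.03033 = 0.17099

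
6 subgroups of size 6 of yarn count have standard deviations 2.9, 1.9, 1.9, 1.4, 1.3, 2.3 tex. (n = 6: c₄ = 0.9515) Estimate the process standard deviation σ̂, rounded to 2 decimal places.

2.05

s̄ = (2.9 + 1.9 + 1.9 + 1.4 + 1.3 + 2.3) / 6 = 1.9500
σ̂ = s̄ / c₄ = 1.9500 / 0.9515 = 2.0494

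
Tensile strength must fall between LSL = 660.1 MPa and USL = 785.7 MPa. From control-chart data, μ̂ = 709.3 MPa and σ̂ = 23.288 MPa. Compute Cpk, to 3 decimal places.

Cpu = (USL − μ̂) / (3σ̂) = (785.7 − 709.3) / (3 × 23.288) = 1.0936; Cpl = (μ̂ − LSL) / (3σ̂) = (709.3 − 660.1) / (3 × 23.288) = 0.7042; Cpk = min(Cpu, Cpl) = 0.7042

0.704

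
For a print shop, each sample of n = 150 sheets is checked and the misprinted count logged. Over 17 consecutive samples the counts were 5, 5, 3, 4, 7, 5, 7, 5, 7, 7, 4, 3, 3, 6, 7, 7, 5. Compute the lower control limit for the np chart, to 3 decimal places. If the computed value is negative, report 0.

p̄ = Σdᵢ / (k·n) = 90 / (17 × 150) = 0.03529
LCL = np̄ − 3·√(np̄(1−p̄)) = 5.2941 − 3 × 2.2599 = -1.4857 → 0 (negative, so LCL = 0)

0.000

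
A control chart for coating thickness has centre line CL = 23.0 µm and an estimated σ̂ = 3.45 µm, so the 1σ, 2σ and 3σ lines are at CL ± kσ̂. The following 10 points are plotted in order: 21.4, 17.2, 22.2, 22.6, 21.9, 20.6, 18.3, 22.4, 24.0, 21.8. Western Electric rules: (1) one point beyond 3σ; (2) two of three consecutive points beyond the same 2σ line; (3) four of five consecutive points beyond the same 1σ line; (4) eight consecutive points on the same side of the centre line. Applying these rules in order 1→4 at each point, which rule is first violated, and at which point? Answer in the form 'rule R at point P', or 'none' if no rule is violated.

Zone of each point (C = within 1σ̂, B = 1σ̂–2σ̂, A = 2σ̂–3σ̂, * = beyond 3σ̂; sign = side of CL): 1:-C, 2:-B, 3:-C, 4:-C, 5:-C, 6:-C, 7:-B, 8:-C, 9:+C, 10:-C
Rule 4 (eight consecutive points on the same side of the centre line) is satisfied at point 8.

rule 4 at point 8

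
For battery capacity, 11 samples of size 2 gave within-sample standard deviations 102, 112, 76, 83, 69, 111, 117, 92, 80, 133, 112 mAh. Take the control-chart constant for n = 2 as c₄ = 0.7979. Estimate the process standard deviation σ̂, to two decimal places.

123.85

s̄ = (102 + 112 + 76 + 83 + 69 + 111 + 117 + 92 + 80 + 133 + 112) / 11 = 98.8182
σ̂ = s̄ / c₄ = 98.8182 / 0.7979 = 123.8478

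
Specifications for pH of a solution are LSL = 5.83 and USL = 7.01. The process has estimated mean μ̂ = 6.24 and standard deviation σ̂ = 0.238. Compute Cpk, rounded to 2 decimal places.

Cpu = (USL − μ̂) / (3σ̂) = (7.01 − 6.24) / (3 × 0.238) = 1.0784; Cpl = (μ̂ − LSL) / (3σ̂) = (6.24 − 5.83) / (3 × 0.238) = 0.5742; Cpk = min(Cpu, Cpl) = 0.5742

0.57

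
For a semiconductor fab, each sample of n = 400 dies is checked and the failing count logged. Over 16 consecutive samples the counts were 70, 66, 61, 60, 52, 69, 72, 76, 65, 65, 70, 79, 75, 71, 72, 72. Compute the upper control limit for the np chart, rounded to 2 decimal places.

p̄ = Σdᵢ / (k·n) = 1095 / (16 × 400) = 0.17109
UCL = np̄ + 3·√(np̄(1−p̄)) = 68.4375 + 3 × √(68.4375×0.82891) = 68.4375 + 3 × 7.5318 = 91.0330

91.03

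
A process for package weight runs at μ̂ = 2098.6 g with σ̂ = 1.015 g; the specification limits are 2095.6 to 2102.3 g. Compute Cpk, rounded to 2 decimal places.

0.99

Cpu = (USL − μ̂) / (3σ̂) = (2102.3 − 2098.6) / (3 × 1.015) = 1.2151; Cpl = (μ̂ − LSL) / (3σ̂) = (2098.6 − 2095.6) / (3 × 1.015) = 0.9852; Cpk = min(Cpu, Cpl) = 0.9852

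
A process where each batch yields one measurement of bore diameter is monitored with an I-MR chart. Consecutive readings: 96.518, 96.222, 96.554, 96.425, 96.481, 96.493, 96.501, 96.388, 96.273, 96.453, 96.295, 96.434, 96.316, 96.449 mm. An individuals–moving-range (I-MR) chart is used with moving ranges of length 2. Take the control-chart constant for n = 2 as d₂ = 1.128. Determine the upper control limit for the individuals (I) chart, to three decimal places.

X̄ = (96.518 + 96.222 + 96.554 + 96.425 + 96.481 + 96.493 + 96.501 + 96.388 + 96.273 + 96.453 + 96.295 + 96.434 + 96.316 + 96.449) / 14 = 96.4144
Moving ranges: 0.296, 0.332, 0.129, 0.056, 0.012, 0.008, 0.113, 0.115, 0.180, 0.158, 0.139, 0.118, 0.133; M̄R̄ = 1.7890 / 13 = 0.1376
UCL = X̄ + 3·M̄R̄/d₂ = 96.4144 + 3 × 0.1376 / 1.128 = 96.7804

96.780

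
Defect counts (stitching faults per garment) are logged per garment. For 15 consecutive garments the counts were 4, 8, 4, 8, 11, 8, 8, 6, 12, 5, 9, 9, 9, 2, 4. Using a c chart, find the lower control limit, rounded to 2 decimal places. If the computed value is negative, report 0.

c̄ = (4 + 8 + 4 + 8 + 11 + 8 + 8 + 6 + 12 + 5 + 9 + 9 + 9 + 2 + 4) / 15 = 107 / 15 = 7.1333
LCL = c̄ − 3√c̄ = 7.1333 − 3 × 2.6708 = -0.8792 → 0 (cannot be negative)

0.00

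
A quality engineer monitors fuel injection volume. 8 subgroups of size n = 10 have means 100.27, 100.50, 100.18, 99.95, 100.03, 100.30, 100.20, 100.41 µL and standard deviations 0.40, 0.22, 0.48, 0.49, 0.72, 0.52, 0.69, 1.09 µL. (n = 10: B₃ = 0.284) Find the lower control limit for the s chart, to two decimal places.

s̄ = (0.40 + 0.22 + 0.48 + 0.49 + 0.72 + 0.52 + 0.69 + 1.09) / 8 = 0.5763
LCL_s = B₃·s̄ = 0.284 × 0.5763 = 0.1637

0.16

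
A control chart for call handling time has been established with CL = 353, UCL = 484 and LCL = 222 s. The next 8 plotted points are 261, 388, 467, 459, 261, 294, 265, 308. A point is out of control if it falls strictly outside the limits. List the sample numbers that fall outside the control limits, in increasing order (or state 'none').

none

All 8 points lie within [222, 484].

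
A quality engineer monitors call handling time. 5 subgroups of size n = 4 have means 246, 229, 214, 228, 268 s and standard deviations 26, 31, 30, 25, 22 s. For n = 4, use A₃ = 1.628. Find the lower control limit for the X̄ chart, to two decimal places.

X̄̄ = (246 + 229 + 214 + 228 + 268) / 5 = 237.0000
s̄ = (26 + 31 + 30 + 25 + 22) / 5 = 26.8000
LCL = X̄̄ − A₃·s̄ = 237.0000 − 1.628 × 26.8000 = 193.3696

193.37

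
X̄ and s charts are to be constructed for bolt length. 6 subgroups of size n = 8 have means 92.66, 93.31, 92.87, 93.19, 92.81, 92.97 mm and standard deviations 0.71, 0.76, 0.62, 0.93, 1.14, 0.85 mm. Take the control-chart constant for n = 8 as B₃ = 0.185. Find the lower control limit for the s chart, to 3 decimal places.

0.154

s̄ = (0.71 + 0.76 + 0.62 + 0.93 + 1.14 + 0.85) / 6 = 0.8350
LCL_s = B₃·s̄ = 0.185 × 0.8350 = 0.1545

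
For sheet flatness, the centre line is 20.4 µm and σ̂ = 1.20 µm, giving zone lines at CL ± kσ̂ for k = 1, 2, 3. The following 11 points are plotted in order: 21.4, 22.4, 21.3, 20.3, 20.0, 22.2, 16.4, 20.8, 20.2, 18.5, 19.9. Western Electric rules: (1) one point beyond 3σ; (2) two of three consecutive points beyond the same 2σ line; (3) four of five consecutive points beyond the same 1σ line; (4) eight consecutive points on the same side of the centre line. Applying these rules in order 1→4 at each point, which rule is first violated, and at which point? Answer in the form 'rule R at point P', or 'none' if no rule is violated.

Zone of each point (C = within 1σ̂, B = 1σ̂–2σ̂, A = 2σ̂–3σ̂, * = beyond 3σ̂; sign = side of CL): 1:+C, 2:+B, 3:+C, 4:-C, 5:-C, 6:+B, 7:-*, 8:+C, 9:-C, 10:-B, 11:-C
Rule 1 (one point beyond the 3σ limits) is satisfied at point 7.

rule 1 at point 7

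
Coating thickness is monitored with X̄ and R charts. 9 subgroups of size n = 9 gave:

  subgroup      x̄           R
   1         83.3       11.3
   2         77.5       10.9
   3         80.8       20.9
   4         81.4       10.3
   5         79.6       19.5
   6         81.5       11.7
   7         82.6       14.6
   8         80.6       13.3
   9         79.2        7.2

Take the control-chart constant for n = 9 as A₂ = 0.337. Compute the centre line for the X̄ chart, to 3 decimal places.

X̄̄ = (83.3 + 77.5 + 80.8 + 81.4 + 79.6 + 81.5 + 82.6 + 80.6 + 79.2) / 9 = 726.5000 / 9 = 80.7222
CL = X̄̄ = 80.7222

80.722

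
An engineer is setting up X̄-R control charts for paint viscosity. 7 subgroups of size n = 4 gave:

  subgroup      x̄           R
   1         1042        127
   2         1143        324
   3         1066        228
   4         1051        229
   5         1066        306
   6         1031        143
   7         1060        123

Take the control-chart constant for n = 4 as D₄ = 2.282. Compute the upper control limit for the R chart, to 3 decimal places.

482.480

R̄ = (127 + 324 + 228 + 229 + 306 + 143 + 123) / 7 = 1480.0000 / 7 = 211.4286
UCL_R = D₄·R̄ = 2.282 × 211.4286 = 482.4800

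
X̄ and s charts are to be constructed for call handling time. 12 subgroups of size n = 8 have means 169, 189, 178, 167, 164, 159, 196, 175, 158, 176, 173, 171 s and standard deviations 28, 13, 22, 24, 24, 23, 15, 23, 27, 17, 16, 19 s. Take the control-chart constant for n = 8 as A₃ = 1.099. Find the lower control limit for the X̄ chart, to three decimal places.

X̄̄ = (169 + 189 + 178 + 167 + 164 + 159 + 196 + 175 + 158 + 176 + 173 + 171) / 12 = 172.9167
s̄ = (28 + 13 + 22 + 24 + 24 + 23 + 15 + 23 + 27 + 17 + 16 + 19) / 12 = 20.9167
LCL = X̄̄ − A₃·s̄ = 172.9167 − 1.099 × 20.9167 = 149.9292

149.929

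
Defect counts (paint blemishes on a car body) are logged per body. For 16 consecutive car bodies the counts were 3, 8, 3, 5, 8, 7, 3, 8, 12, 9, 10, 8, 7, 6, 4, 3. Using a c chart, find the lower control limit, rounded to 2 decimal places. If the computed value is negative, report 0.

0.00

c̄ = (3 + 8 + 3 + 5 + 8 + 7 + 3 + 8 + 12 + 9 + 10 + 8 + 7 + 6 + 4 + 3) / 16 = 104 / 16 = 6.5000
LCL = c̄ − 3√c̄ = 6.5000 − 3 × 2.5495 = -1.1485 → 0 (cannot be negative)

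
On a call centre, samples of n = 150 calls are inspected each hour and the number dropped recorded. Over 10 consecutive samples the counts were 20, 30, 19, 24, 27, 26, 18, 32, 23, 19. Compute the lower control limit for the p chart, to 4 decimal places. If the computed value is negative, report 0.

0.0692

p̄ = Σdᵢ / (k·n) = 238 / (10 × 150) = 0.15867
LCL = p̄ − 3·√(p̄(1−p̄)/n) = 0.15867 − 3 × 0.02983 = 0.06917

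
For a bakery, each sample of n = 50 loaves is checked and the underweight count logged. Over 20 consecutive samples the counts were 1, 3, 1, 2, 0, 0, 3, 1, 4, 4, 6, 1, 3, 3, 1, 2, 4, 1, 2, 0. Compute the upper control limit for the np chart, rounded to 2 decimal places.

p̄ = Σdᵢ / (k·n) = 42 / (20 × 50) = 0.04200
UCL = np̄ + 3·√(np̄(1−p̄)) = 2.1000 + 3 × √(2.1000×0.95800) = 2.1000 + 3 × 1.4184 = 6.3551

6.36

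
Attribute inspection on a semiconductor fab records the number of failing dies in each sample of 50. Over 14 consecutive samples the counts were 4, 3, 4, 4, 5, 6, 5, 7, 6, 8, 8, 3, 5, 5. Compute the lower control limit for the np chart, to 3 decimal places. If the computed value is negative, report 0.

p̄ = Σdᵢ / (k·n) = 73 / (14 × 50) = 0.10429
LCL = np̄ − 3·√(np̄(1−p̄)) = 5.2143 − 3 × 2.1611 = -1.2691 → 0 (negative, so LCL = 0)

0.000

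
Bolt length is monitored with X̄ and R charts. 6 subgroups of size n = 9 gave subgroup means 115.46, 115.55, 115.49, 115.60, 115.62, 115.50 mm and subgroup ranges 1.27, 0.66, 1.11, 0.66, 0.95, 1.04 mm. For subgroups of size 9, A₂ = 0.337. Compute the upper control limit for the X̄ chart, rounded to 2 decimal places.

X̄̄ = (115.46 + 115.55 + 115.49 + 115.60 + 115.62 + 115.50) / 6 = 693.2200 / 6 = 115.5367
R̄ = (1.27 + 0.66 + 1.11 + 0.66 + 0.95 + 1.04) / 6 = 5.6900 / 6 = 0.9483
UCL = X̄̄ + A₂·R̄ = 115.5367 + 0.337 × 0.9483 = 115.8563

115.86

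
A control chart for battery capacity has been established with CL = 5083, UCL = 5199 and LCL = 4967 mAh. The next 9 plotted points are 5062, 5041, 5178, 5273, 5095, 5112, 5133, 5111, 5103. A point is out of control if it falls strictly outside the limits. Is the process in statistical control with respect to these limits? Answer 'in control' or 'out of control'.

Compare each point to [4967, 5199]: sample 4 = 5273 > UCL.

out of control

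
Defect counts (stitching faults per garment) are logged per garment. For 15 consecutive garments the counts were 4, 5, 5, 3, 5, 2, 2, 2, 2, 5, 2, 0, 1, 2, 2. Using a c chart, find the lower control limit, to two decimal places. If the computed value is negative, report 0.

0.00

c̄ = (4 + 5 + 5 + 3 + 5 + 2 + 2 + 2 + 2 + 5 + 2 + 0 + 1 + 2 + 2) / 15 = 42 / 15 = 2.8000
LCL = c̄ − 3√c̄ = 2.8000 − 3 × 1.6733 = -2.2200 → 0 (cannot be negative)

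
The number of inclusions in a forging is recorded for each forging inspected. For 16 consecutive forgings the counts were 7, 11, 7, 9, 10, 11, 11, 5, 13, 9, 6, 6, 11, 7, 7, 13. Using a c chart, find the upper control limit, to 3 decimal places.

c̄ = (7 + 11 + 7 + 9 + 10 + 11 + 11 + 5 + 13 + 9 + 6 + 6 + 11 + 7 + 7 + 13) / 16 = 143 / 16 = 8.9375
UCL = c̄ + 3√c̄ = 8.9375 + 3 × √8.9375 = 8.9375 + 3 × 2.9896 = 17.9062

17.906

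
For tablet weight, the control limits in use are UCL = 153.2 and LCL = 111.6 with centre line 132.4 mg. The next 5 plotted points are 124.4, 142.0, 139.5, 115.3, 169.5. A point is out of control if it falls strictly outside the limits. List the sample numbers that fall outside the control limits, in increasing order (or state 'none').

Compare each point to [111.6, 153.2]: sample 5 = 169.5 > UCL.

5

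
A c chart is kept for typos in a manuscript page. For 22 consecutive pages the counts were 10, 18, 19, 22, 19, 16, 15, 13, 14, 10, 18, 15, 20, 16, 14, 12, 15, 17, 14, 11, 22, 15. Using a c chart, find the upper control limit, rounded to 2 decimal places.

c̄ = (10 + 18 + 19 + 22 + 19 + 16 + 15 + 13 + 14 + 10 + 18 + 15 + 20 + 16 + 14 + 12 + 15 + 17 + 14 + 11 + 22 + 15) / 22 = 345 / 22 = 15.6818
UCL = c̄ + 3√c̄ = 15.6818 + 3 × √15.6818 = 15.6818 + 3 × 3.9600 = 27.5619

27.56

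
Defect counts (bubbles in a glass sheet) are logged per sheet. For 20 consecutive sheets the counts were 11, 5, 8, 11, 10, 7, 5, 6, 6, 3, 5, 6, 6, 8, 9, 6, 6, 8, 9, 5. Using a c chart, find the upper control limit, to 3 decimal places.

c̄ = (11 + 5 + 8 + 11 + 10 + 7 + 5 + 6 + 6 + 3 + 5 + 6 + 6 + 8 + 9 + 6 + 6 + 8 + 9 + 5) / 20 = 140 / 20 = 7.0000
UCL = c̄ + 3√c̄ = 7.0000 + 3 × √7.0000 = 7.0000 + 3 × 2.6458 = 14.9373

14.937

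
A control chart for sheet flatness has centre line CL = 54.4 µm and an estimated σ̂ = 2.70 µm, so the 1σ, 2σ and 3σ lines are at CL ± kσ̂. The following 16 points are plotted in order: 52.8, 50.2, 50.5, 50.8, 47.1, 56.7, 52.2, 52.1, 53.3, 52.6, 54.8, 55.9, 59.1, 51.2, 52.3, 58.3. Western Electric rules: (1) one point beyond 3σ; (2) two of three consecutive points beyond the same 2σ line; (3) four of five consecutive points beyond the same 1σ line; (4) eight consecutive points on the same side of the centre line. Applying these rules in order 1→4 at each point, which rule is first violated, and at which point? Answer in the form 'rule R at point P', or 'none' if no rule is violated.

Zone of each point (C = within 1σ̂, B = 1σ̂–2σ̂, A = 2σ̂–3σ̂, * = beyond 3σ̂; sign = side of CL): 1:-C, 2:-B, 3:-B, 4:-B, 5:-A, 6:+C, 7:-C, 8:-C, 9:-C, 10:-C, 11:+C, 12:+C, 13:+B, 14:-B, 15:-C, 16:+B
Rule 3 (four of five consecutive points beyond the same 1σ limit) is satisfied at point 5.

rule 3 at point 5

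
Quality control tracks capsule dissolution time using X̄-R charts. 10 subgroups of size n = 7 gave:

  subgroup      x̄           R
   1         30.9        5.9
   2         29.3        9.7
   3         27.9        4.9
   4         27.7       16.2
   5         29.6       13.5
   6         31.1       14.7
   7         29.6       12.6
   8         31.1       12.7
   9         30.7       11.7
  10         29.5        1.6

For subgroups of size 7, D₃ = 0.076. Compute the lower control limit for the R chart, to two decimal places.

0.79

R̄ = (5.9 + 9.7 + 4.9 + 16.2 + 13.5 + 14.7 + 12.6 + 12.7 + 11.7 + 1.6) / 10 = 103.5000 / 10 = 10.3500
LCL_R = D₃·R̄ = 0.076 × 10.3500 = 0.7866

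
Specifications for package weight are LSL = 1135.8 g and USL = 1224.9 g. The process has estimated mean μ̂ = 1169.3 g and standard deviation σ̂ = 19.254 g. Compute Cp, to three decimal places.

Cp = (USL − LSL) / (6σ̂) = (1224.9 − 1135.8) / (6 × 19.254) = 89.1000 / 115.5240 = 0.7713

0.771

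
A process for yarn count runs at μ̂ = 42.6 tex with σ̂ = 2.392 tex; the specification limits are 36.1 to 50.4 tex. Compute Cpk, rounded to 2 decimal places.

Cpu = (USL − μ̂) / (3σ̂) = (50.4 − 42.6) / (3 × 2.392) = 1.0870; Cpl = (μ̂ − LSL) / (3σ̂) = (42.6 − 36.1) / (3 × 2.392) = 0.9058; Cpk = min(Cpu, Cpl) = 0.9058

0.91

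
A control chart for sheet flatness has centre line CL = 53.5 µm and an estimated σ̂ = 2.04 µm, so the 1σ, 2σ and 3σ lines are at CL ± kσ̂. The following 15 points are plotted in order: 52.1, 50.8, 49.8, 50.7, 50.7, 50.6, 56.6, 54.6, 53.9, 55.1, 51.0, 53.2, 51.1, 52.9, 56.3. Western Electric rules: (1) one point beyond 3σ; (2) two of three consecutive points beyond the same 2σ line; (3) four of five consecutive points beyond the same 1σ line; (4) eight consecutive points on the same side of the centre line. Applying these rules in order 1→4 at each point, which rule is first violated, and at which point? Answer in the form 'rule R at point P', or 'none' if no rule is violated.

rule 3 at point 5

Zone of each point (C = within 1σ̂, B = 1σ̂–2σ̂, A = 2σ̂–3σ̂, * = beyond 3σ̂; sign = side of CL): 1:-C, 2:-B, 3:-B, 4:-B, 5:-B, 6:-B, 7:+B, 8:+C, 9:+C, 10:+C, 11:-B, 12:-C, 13:-B, 14:-C, 15:+B
Rule 3 (four of five consecutive points beyond the same 1σ limit) is satisfied at point 5.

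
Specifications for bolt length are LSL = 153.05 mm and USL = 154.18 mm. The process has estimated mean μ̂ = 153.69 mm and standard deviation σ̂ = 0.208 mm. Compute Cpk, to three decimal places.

Cpu = (USL − μ̂) / (3σ̂) = (154.18 − 153.69) / (3 × 0.208) = 0.7853; Cpl = (μ̂ − LSL) / (3σ̂) = (153.69 − 153.05) / (3 × 0.208) = 1.0256; Cpk = min(Cpu, Cpl) = 0.7853

0.785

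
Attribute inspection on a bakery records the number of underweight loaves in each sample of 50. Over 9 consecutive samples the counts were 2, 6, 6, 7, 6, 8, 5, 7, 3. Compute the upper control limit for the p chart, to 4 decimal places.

0.2444

p̄ = Σdᵢ / (k·n) = 50 / (9 × 50) = 0.11111
UCL = p̄ + 3·√(p̄(1−p̄)/n) = 0.11111 + 3 × √(0.11111×0.88889/50) = 0.11111 + 3 × 0.04444 = 0.24444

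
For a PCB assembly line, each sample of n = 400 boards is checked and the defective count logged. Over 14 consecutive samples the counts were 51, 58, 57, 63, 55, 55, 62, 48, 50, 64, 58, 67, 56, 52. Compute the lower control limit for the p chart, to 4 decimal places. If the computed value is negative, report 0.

p̄ = Σdᵢ / (k·n) = 796 / (14 × 400) = 0.14214
LCL = p̄ − 3·√(p̄(1−p̄)/n) = 0.14214 − 3 × 0.01746 = 0.08976

0.0898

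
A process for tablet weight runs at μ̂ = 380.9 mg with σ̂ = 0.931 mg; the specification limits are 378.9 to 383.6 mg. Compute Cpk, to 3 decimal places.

0.716

Cpu = (USL − μ̂) / (3σ̂) = (383.6 − 380.9) / (3 × 0.931) = 0.9667; Cpl = (μ̂ − LSL) / (3σ̂) = (380.9 − 378.9) / (3 × 0.931) = 0.7161; Cpk = min(Cpu, Cpl) = 0.7161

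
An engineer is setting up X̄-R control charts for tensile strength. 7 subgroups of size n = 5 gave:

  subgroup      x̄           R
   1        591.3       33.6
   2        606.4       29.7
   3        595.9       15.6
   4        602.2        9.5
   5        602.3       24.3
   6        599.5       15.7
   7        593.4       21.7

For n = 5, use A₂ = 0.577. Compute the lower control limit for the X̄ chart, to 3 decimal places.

X̄̄ = (591.3 + 606.4 + 595.9 + 602.2 + 602.3 + 599.5 + 593.4) / 7 = 4191.0000 / 7 = 598.7143
R̄ = (33.6 + 29.7 + 15.6 + 9.5 + 24.3 + 15.7 + 21.7) / 7 = 150.1000 / 7 = 21.4429
LCL = X̄̄ − A₂·R̄ = 598.7143 − 0.577 × 21.4429 = 586.3418

586.342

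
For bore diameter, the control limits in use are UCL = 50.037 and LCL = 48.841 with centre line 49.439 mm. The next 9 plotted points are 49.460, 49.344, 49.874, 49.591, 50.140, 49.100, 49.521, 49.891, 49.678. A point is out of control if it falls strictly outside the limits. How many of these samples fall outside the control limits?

Compare each point to [48.841, 50.037]: sample 5 = 50.140 > UCL.

1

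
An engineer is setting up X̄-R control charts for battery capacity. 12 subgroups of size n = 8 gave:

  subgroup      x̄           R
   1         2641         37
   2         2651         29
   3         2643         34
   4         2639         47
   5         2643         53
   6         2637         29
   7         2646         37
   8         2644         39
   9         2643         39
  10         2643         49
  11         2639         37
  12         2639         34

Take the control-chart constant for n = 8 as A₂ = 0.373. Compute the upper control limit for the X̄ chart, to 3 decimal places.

2656.756

X̄̄ = (2641 + 2651 + 2643 + 2639 + 2643 + 2637 + 2646 + 2644 + 2643 + 2643 + 2639 + 2639) / 12 = 31708.0000 / 12 = 2642.3333
R̄ = (37 + 29 + 34 + 47 + 53 + 29 + 37 + 39 + 39 + 49 + 37 + 34) / 12 = 464.0000 / 12 = 38.6667
UCL = X̄̄ + A₂·R̄ = 2642.3333 + 0.373 × 38.6667 = 2656.7560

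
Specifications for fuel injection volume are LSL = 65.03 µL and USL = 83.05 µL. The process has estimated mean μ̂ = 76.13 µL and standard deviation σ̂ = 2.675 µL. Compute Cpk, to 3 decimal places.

0.862

Cpu = (USL − μ̂) / (3σ̂) = (83.05 − 76.13) / (3 × 2.675) = 0.8623; Cpl = (μ̂ − LSL) / (3σ̂) = (76.13 − 65.03) / (3 × 2.675) = 1.3832; Cpk = min(Cpu, Cpl) = 0.8623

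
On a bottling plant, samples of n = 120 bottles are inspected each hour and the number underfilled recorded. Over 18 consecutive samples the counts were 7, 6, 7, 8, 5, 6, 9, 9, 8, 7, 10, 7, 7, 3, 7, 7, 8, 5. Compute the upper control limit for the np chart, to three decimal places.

14.702

p̄ = Σdᵢ / (k·n) = 126 / (18 × 120) = 0.05833
UCL = np̄ + 3·√(np̄(1−p̄)) = 7.0000 + 3 × √(7.0000×0.94167) = 7.0000 + 3 × 2.5674 = 14.7023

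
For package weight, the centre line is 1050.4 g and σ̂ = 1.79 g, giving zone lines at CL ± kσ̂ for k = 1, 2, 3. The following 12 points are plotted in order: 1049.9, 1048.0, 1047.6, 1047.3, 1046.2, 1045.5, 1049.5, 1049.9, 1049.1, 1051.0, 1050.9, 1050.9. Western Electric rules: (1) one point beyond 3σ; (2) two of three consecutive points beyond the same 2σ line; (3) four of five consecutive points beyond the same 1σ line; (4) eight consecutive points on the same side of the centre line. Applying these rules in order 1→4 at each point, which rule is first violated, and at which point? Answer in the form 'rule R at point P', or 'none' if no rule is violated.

rule 3 at point 5

Zone of each point (C = within 1σ̂, B = 1σ̂–2σ̂, A = 2σ̂–3σ̂, * = beyond 3σ̂; sign = side of CL): 1:-C, 2:-B, 3:-B, 4:-B, 5:-A, 6:-A, 7:-C, 8:-C, 9:-C, 10:+C, 11:+C, 12:+C
Rule 3 (four of five consecutive points beyond the same 1σ limit) is satisfied at point 5.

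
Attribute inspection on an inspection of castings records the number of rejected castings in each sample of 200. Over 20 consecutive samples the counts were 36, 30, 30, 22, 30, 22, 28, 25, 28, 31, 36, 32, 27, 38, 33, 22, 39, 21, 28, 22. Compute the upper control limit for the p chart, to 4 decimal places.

0.2197

p̄ = Σdᵢ / (k·n) = 580 / (20 × 200) = 0.14500
UCL = p̄ + 3·√(p̄(1−p̄)/n) = 0.14500 + 3 × √(0.14500×0.85500/200) = 0.14500 + 3 × 0.02490 = 0.21969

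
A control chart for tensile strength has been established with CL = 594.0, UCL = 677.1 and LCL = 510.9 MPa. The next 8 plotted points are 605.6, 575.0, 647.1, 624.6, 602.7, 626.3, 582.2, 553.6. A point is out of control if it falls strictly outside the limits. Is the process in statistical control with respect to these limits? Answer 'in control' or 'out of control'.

All 8 points lie within [510.9, 677.1].

in control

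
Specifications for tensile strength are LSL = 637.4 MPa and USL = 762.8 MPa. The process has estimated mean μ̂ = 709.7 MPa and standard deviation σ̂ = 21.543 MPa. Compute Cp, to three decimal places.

0.970

Cp = (USL − LSL) / (6σ̂) = (762.8 − 637.4) / (6 × 21.543) = 125.4000 / 129.2580 = 0.9702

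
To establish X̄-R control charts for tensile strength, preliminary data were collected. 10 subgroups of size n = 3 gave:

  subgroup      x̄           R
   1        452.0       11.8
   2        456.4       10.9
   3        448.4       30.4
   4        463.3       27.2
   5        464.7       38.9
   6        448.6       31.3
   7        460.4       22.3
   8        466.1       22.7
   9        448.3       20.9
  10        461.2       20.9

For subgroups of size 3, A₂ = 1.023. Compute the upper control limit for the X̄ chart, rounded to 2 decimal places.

X̄̄ = (452.0 + 456.4 + 448.4 + 463.3 + 464.7 + 448.6 + 460.4 + 466.1 + 448.3 + 461.2) / 10 = 4569.4000 / 10 = 456.9400
R̄ = (11.8 + 10.9 + 30.4 + 27.2 + 38.9 + 31.3 + 22.3 + 22.7 + 20.9 + 20.9) / 10 = 237.3000 / 10 = 23.7300
UCL = X̄̄ + A₂·R̄ = 456.9400 + 1.023 × 23.7300 = 481.2158

481.22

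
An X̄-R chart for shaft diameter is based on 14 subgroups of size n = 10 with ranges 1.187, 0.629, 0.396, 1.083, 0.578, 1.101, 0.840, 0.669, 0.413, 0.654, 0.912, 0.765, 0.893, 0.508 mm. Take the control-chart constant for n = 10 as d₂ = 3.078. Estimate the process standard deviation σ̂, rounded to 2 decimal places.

0.25

R̄ = (1.187 + 0.629 + 0.396 + 1.083 + 0.578 + 1.101 + 0.840 + 0.669 + 0.413 + 0.654 + 0.912 + 0.765 + 0.893 + 0.508) / 14 = 0.7591
σ̂ = R̄ / d₂ = 0.7591 / 3.078 = 0.2466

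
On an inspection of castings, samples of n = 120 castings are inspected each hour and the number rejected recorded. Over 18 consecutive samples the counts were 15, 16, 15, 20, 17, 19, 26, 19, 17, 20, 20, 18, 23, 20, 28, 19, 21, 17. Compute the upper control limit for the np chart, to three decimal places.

p̄ = Σdᵢ / (k·n) = 350 / (18 × 120) = 0.16204
UCL = np̄ + 3·√(np̄(1−p̄)) = 19.4444 + 3 × √(19.4444×0.83796) = 19.4444 + 3 × 4.0365 = 31.5541

31.554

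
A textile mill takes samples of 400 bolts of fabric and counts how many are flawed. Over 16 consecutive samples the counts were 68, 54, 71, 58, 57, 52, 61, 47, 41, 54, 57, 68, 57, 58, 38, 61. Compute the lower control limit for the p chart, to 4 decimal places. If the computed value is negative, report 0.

p̄ = Σdᵢ / (k·n) = 902 / (16 × 400) = 0.14094
LCL = p̄ − 3·√(p̄(1−p̄)/n) = 0.14094 − 3 × 0.01740 = 0.08874

0.0887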